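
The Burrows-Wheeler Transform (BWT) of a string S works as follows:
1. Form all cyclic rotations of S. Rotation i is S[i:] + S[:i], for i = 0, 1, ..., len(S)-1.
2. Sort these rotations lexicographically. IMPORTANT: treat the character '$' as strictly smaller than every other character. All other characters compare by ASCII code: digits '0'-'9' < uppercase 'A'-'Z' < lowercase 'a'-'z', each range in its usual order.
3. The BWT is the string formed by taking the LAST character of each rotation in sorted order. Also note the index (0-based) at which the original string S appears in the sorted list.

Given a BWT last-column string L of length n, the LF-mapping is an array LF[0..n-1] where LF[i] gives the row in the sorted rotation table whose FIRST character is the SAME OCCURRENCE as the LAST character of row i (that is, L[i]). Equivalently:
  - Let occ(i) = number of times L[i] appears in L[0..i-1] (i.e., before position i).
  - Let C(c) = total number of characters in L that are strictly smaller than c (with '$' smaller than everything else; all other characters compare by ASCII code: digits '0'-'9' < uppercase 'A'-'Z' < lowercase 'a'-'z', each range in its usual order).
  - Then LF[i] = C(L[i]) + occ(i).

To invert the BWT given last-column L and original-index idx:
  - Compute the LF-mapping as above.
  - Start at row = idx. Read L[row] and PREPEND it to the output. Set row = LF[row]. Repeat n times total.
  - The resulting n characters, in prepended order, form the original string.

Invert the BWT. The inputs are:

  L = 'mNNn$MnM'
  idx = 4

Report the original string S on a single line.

Answer: NMnnNMm$

Derivation:
LF mapping: 5 3 4 6 0 1 7 2
Walk LF starting at row 4, prepending L[row]:
  step 1: row=4, L[4]='$', prepend. Next row=LF[4]=0
  step 2: row=0, L[0]='m', prepend. Next row=LF[0]=5
  step 3: row=5, L[5]='M', prepend. Next row=LF[5]=1
  step 4: row=1, L[1]='N', prepend. Next row=LF[1]=3
  step 5: row=3, L[3]='n', prepend. Next row=LF[3]=6
  step 6: row=6, L[6]='n', prepend. Next row=LF[6]=7
  step 7: row=7, L[7]='M', prepend. Next row=LF[7]=2
  step 8: row=2, L[2]='N', prepend. Next row=LF[2]=4
Reversed output: NMnnNMm$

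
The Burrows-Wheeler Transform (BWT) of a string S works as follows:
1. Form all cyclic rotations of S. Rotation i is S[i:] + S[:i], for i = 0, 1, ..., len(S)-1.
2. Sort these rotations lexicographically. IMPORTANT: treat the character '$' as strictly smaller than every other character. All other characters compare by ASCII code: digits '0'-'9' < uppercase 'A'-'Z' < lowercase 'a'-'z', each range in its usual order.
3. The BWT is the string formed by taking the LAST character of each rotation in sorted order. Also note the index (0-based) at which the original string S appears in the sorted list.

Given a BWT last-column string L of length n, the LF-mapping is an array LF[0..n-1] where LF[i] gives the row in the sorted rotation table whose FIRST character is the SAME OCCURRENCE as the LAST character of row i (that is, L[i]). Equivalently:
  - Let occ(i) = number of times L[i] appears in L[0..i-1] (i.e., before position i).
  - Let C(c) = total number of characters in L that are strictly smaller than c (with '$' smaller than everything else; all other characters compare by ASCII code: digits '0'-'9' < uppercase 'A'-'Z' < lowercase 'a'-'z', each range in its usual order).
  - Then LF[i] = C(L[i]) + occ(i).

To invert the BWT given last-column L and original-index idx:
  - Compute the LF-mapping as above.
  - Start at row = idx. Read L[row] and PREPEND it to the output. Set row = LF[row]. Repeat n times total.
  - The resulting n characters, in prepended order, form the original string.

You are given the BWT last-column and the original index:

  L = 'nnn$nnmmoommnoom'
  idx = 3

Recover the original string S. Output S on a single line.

Answer: mnmooonmnonmnmn$

Derivation:
LF mapping: 6 7 8 0 9 10 1 2 12 13 3 4 11 14 15 5
Walk LF starting at row 3, prepending L[row]:
  step 1: row=3, L[3]='$', prepend. Next row=LF[3]=0
  step 2: row=0, L[0]='n', prepend. Next row=LF[0]=6
  step 3: row=6, L[6]='m', prepend. Next row=LF[6]=1
  step 4: row=1, L[1]='n', prepend. Next row=LF[1]=7
  step 5: row=7, L[7]='m', prepend. Next row=LF[7]=2
  step 6: row=2, L[2]='n', prepend. Next row=LF[2]=8
  step 7: row=8, L[8]='o', prepend. Next row=LF[8]=12
  step 8: row=12, L[12]='n', prepend. Next row=LF[12]=11
  step 9: row=11, L[11]='m', prepend. Next row=LF[11]=4
  step 10: row=4, L[4]='n', prepend. Next row=LF[4]=9
  step 11: row=9, L[9]='o', prepend. Next row=LF[9]=13
  step 12: row=13, L[13]='o', prepend. Next row=LF[13]=14
  step 13: row=14, L[14]='o', prepend. Next row=LF[14]=15
  step 14: row=15, L[15]='m', prepend. Next row=LF[15]=5
  step 15: row=5, L[5]='n', prepend. Next row=LF[5]=10
  step 16: row=10, L[10]='m', prepend. Next row=LF[10]=3
Reversed output: mnmooonmnonmnmn$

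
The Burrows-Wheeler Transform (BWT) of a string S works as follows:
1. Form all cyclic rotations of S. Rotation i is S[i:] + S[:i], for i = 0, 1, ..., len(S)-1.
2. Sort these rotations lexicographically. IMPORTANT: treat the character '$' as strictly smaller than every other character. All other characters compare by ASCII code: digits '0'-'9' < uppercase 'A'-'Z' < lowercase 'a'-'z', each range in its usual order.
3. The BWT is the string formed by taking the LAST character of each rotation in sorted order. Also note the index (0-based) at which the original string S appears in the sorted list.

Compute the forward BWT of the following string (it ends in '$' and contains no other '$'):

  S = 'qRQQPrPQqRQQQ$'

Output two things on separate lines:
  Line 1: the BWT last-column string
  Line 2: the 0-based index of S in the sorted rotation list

All 14 rotations (rotation i = S[i:]+S[:i]):
  rot[0] = qRQQPrPQqRQQQ$
  rot[1] = RQQPrPQqRQQQ$q
  rot[2] = QQPrPQqRQQQ$qR
  rot[3] = QPrPQqRQQQ$qRQ
  rot[4] = PrPQqRQQQ$qRQQ
  rot[5] = rPQqRQQQ$qRQQP
  rot[6] = PQqRQQQ$qRQQPr
  rot[7] = QqRQQQ$qRQQPrP
  rot[8] = qRQQQ$qRQQPrPQ
  rot[9] = RQQQ$qRQQPrPQq
  rot[10] = QQQ$qRQQPrPQqR
  rot[11] = QQ$qRQQPrPQqRQ
  rot[12] = Q$qRQQPrPQqRQQ
  rot[13] = $qRQQPrPQqRQQQ
Sorted (with $ < everything):
  sorted[0] = $qRQQPrPQqRQQQ  (last char: 'Q')
  sorted[1] = PQqRQQQ$qRQQPr  (last char: 'r')
  sorted[2] = PrPQqRQQQ$qRQQ  (last char: 'Q')
  sorted[3] = Q$qRQQPrPQqRQQ  (last char: 'Q')
  sorted[4] = QPrPQqRQQQ$qRQ  (last char: 'Q')
  sorted[5] = QQ$qRQQPrPQqRQ  (last char: 'Q')
  sorted[6] = QQPrPQqRQQQ$qR  (last char: 'R')
  sorted[7] = QQQ$qRQQPrPQqR  (last char: 'R')
  sorted[8] = QqRQQQ$qRQQPrP  (last char: 'P')
  sorted[9] = RQQPrPQqRQQQ$q  (last char: 'q')
  sorted[10] = RQQQ$qRQQPrPQq  (last char: 'q')
  sorted[11] = qRQQPrPQqRQQQ$  (last char: '$')
  sorted[12] = qRQQQ$qRQQPrPQ  (last char: 'Q')
  sorted[13] = rPQqRQQQ$qRQQP  (last char: 'P')
Last column: QrQQQQRRPqq$QP
Original string S is at sorted index 11

Answer: QrQQQQRRPqq$QP
11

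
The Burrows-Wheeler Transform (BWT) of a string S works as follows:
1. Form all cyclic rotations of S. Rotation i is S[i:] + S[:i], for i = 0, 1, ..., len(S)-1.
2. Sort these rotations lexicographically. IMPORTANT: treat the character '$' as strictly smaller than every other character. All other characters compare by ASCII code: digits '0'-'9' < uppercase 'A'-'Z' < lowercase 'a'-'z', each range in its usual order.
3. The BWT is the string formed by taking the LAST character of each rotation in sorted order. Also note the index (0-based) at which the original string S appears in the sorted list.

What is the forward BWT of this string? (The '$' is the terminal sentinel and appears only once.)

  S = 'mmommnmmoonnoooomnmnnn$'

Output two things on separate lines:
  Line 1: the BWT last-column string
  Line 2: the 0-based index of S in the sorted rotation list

All 23 rotations (rotation i = S[i:]+S[:i]):
  rot[0] = mmommnmmoonnoooomnmnnn$
  rot[1] = mommnmmoonnoooomnmnnn$m
  rot[2] = ommnmmoonnoooomnmnnn$mm
  rot[3] = mmnmmoonnoooomnmnnn$mmo
  rot[4] = mnmmoonnoooomnmnnn$mmom
  rot[5] = nmmoonnoooomnmnnn$mmomm
  rot[6] = mmoonnoooomnmnnn$mmommn
  rot[7] = moonnoooomnmnnn$mmommnm
  rot[8] = oonnoooomnmnnn$mmommnmm
  rot[9] = onnoooomnmnnn$mmommnmmo
  rot[10] = nnoooomnmnnn$mmommnmmoo
  rot[11] = noooomnmnnn$mmommnmmoon
  rot[12] = oooomnmnnn$mmommnmmoonn
  rot[13] = ooomnmnnn$mmommnmmoonno
  rot[14] = oomnmnnn$mmommnmmoonnoo
  rot[15] = omnmnnn$mmommnmmoonnooo
  rot[16] = mnmnnn$mmommnmmoonnoooo
  rot[17] = nmnnn$mmommnmmoonnoooom
  rot[18] = mnnn$mmommnmmoonnoooomn
  rot[19] = nnn$mmommnmmoonnoooomnm
  rot[20] = nn$mmommnmmoonnoooomnmn
  rot[21] = n$mmommnmmoonnoooomnmnn
  rot[22] = $mmommnmmoonnoooomnmnnn
Sorted (with $ < everything):
  sorted[0] = $mmommnmmoonnoooomnmnnn  (last char: 'n')
  sorted[1] = mmnmmoonnoooomnmnnn$mmo  (last char: 'o')
  sorted[2] = mmommnmmoonnoooomnmnnn$  (last char: '$')
  sorted[3] = mmoonnoooomnmnnn$mmommn  (last char: 'n')
  sorted[4] = mnmmoonnoooomnmnnn$mmom  (last char: 'm')
  sorted[5] = mnmnnn$mmommnmmoonnoooo  (last char: 'o')
  sorted[6] = mnnn$mmommnmmoonnoooomn  (last char: 'n')
  sorted[7] = mommnmmoonnoooomnmnnn$m  (last char: 'm')
  sorted[8] = moonnoooomnmnnn$mmommnm  (last char: 'm')
  sorted[9] = n$mmommnmmoonnoooomnmnn  (last char: 'n')
  sorted[10] = nmmoonnoooomnmnnn$mmomm  (last char: 'm')
  sorted[11] = nmnnn$mmommnmmoonnoooom  (last char: 'm')
  sorted[12] = nn$mmommnmmoonnoooomnmn  (last char: 'n')
  sorted[13] = nnn$mmommnmmoonnoooomnm  (last char: 'm')
  sorted[14] = nnoooomnmnnn$mmommnmmoo  (last char: 'o')
  sorted[15] = noooomnmnnn$mmommnmmoon  (last char: 'n')
  sorted[16] = ommnmmoonnoooomnmnnn$mm  (last char: 'm')
  sorted[17] = omnmnnn$mmommnmmoonnooo  (last char: 'o')
  sorted[18] = onnoooomnmnnn$mmommnmmo  (last char: 'o')
  sorted[19] = oomnmnnn$mmommnmmoonnoo  (last char: 'o')
  sorted[20] = oonnoooomnmnnn$mmommnmm  (last char: 'm')
  sorted[21] = ooomnmnnn$mmommnmmoonno  (last char: 'o')
  sorted[22] = oooomnmnnn$mmommnmmoonn  (last char: 'n')
Last column: no$nmonmmnmmnmonmooomon
Original string S is at sorted index 2

Answer: no$nmonmmnmmnmonmooomon
2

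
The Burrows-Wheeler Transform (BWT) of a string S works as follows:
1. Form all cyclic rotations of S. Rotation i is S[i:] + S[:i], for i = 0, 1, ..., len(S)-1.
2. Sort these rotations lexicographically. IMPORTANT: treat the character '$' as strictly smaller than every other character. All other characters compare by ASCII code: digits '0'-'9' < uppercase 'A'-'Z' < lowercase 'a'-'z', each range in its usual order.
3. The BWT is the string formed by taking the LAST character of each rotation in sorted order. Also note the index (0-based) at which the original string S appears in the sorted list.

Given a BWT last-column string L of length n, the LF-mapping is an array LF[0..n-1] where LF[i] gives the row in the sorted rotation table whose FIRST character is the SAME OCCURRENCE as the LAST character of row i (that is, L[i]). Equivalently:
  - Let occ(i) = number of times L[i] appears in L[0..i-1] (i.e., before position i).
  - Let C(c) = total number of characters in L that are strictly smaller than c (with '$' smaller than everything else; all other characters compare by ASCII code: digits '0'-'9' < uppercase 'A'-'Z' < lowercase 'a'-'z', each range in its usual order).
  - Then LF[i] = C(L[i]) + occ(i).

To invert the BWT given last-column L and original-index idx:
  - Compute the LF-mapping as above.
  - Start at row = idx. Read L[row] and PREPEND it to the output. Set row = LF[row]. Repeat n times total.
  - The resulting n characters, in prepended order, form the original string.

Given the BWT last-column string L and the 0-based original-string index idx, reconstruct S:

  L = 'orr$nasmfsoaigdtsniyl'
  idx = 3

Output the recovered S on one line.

Answer: dragonflytransmissio$

Derivation:
LF mapping: 12 14 15 0 10 1 16 9 4 17 13 2 6 5 3 19 18 11 7 20 8
Walk LF starting at row 3, prepending L[row]:
  step 1: row=3, L[3]='$', prepend. Next row=LF[3]=0
  step 2: row=0, L[0]='o', prepend. Next row=LF[0]=12
  step 3: row=12, L[12]='i', prepend. Next row=LF[12]=6
  step 4: row=6, L[6]='s', prepend. Next row=LF[6]=16
  step 5: row=16, L[16]='s', prepend. Next row=LF[16]=18
  step 6: row=18, L[18]='i', prepend. Next row=LF[18]=7
  step 7: row=7, L[7]='m', prepend. Next row=LF[7]=9
  step 8: row=9, L[9]='s', prepend. Next row=LF[9]=17
  step 9: row=17, L[17]='n', prepend. Next row=LF[17]=11
  step 10: row=11, L[11]='a', prepend. Next row=LF[11]=2
  step 11: row=2, L[2]='r', prepend. Next row=LF[2]=15
  step 12: row=15, L[15]='t', prepend. Next row=LF[15]=19
  step 13: row=19, L[19]='y', prepend. Next row=LF[19]=20
  step 14: row=20, L[20]='l', prepend. Next row=LF[20]=8
  step 15: row=8, L[8]='f', prepend. Next row=LF[8]=4
  step 16: row=4, L[4]='n', prepend. Next row=LF[4]=10
  step 17: row=10, L[10]='o', prepend. Next row=LF[10]=13
  step 18: row=13, L[13]='g', prepend. Next row=LF[13]=5
  step 19: row=5, L[5]='a', prepend. Next row=LF[5]=1
  step 20: row=1, L[1]='r', prepend. Next row=LF[1]=14
  step 21: row=14, L[14]='d', prepend. Next row=LF[14]=3
Reversed output: dragonflytransmissio$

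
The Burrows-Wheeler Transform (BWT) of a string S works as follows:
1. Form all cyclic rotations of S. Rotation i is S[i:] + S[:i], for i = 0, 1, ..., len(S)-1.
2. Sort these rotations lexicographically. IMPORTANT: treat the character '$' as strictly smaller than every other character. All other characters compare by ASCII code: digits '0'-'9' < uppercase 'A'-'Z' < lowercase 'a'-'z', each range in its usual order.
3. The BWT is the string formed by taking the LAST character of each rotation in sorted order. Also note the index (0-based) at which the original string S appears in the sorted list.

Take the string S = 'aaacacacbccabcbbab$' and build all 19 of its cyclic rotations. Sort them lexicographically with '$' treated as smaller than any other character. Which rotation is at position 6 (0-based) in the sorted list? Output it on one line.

All 19 rotations (rotation i = S[i:]+S[:i]):
  rot[0] = aaacacacbccabcbbab$
  rot[1] = aacacacbccabcbbab$a
  rot[2] = acacacbccabcbbab$aa
  rot[3] = cacacbccabcbbab$aaa
  rot[4] = acacbccabcbbab$aaac
  rot[5] = cacbccabcbbab$aaaca
  rot[6] = acbccabcbbab$aaacac
  rot[7] = cbccabcbbab$aaacaca
  rot[8] = bccabcbbab$aaacacac
  rot[9] = ccabcbbab$aaacacacb
  rot[10] = cabcbbab$aaacacacbc
  rot[11] = abcbbab$aaacacacbcc
  rot[12] = bcbbab$aaacacacbcca
  rot[13] = cbbab$aaacacacbccab
  rot[14] = bbab$aaacacacbccabc
  rot[15] = bab$aaacacacbccabcb
  rot[16] = ab$aaacacacbccabcbb
  rot[17] = b$aaacacacbccabcbba
  rot[18] = $aaacacacbccabcbbab
Sorted (with $ < everything):
  sorted[0] = $aaacacacbccabcbbab
  sorted[1] = aaacacacbccabcbbab$
  sorted[2] = aacacacbccabcbbab$a
  sorted[3] = ab$aaacacacbccabcbb
  sorted[4] = abcbbab$aaacacacbcc
  sorted[5] = acacacbccabcbbab$aa
  sorted[6] = acacbccabcbbab$aaac
  sorted[7] = acbccabcbbab$aaacac
  sorted[8] = b$aaacacacbccabcbba
  sorted[9] = bab$aaacacacbccabcb
  sorted[10] = bbab$aaacacacbccabc
  sorted[11] = bcbbab$aaacacacbcca
  sorted[12] = bccabcbbab$aaacacac
  sorted[13] = cabcbbab$aaacacacbc
  sorted[14] = cacacbccabcbbab$aaa
  sorted[15] = cacbccabcbbab$aaaca
  sorted[16] = cbbab$aaacacacbccab
  sorted[17] = cbccabcbbab$aaacaca
  sorted[18] = ccabcbbab$aaacacacb
sorted[6] = acacbccabcbbab$aaac

Answer: acacbccabcbbab$aaac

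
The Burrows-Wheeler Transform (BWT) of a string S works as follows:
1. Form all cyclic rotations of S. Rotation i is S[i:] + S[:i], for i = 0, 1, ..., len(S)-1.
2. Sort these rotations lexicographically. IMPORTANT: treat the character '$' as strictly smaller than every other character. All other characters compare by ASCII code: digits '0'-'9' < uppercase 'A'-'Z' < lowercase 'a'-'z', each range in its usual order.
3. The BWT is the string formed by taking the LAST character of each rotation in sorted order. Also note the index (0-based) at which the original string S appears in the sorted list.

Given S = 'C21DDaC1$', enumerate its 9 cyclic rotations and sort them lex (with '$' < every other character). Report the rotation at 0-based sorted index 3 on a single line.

All 9 rotations (rotation i = S[i:]+S[:i]):
  rot[0] = C21DDaC1$
  rot[1] = 21DDaC1$C
  rot[2] = 1DDaC1$C2
  rot[3] = DDaC1$C21
  rot[4] = DaC1$C21D
  rot[5] = aC1$C21DD
  rot[6] = C1$C21DDa
  rot[7] = 1$C21DDaC
  rot[8] = $C21DDaC1
Sorted (with $ < everything):
  sorted[0] = $C21DDaC1
  sorted[1] = 1$C21DDaC
  sorted[2] = 1DDaC1$C2
  sorted[3] = 21DDaC1$C
  sorted[4] = C1$C21DDa
  sorted[5] = C21DDaC1$
  sorted[6] = DDaC1$C21
  sorted[7] = DaC1$C21D
  sorted[8] = aC1$C21DD
sorted[3] = 21DDaC1$C

Answer: 21DDaC1$C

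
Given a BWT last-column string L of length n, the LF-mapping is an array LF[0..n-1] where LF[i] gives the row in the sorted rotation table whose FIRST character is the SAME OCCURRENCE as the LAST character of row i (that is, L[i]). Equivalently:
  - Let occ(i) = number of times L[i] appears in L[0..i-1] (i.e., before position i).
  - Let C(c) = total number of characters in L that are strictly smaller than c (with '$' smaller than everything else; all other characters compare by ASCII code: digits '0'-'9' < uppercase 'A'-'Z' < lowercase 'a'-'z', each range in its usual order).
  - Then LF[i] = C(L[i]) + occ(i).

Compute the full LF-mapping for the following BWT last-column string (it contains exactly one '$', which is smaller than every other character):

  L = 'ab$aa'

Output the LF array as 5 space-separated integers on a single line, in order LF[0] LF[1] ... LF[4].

Answer: 1 4 0 2 3

Derivation:
Char counts: '$':1, 'a':3, 'b':1
C (first-col start): C('$')=0, C('a')=1, C('b')=4
L[0]='a': occ=0, LF[0]=C('a')+0=1+0=1
L[1]='b': occ=0, LF[1]=C('b')+0=4+0=4
L[2]='$': occ=0, LF[2]=C('$')+0=0+0=0
L[3]='a': occ=1, LF[3]=C('a')+1=1+1=2
L[4]='a': occ=2, LF[4]=C('a')+2=1+2=3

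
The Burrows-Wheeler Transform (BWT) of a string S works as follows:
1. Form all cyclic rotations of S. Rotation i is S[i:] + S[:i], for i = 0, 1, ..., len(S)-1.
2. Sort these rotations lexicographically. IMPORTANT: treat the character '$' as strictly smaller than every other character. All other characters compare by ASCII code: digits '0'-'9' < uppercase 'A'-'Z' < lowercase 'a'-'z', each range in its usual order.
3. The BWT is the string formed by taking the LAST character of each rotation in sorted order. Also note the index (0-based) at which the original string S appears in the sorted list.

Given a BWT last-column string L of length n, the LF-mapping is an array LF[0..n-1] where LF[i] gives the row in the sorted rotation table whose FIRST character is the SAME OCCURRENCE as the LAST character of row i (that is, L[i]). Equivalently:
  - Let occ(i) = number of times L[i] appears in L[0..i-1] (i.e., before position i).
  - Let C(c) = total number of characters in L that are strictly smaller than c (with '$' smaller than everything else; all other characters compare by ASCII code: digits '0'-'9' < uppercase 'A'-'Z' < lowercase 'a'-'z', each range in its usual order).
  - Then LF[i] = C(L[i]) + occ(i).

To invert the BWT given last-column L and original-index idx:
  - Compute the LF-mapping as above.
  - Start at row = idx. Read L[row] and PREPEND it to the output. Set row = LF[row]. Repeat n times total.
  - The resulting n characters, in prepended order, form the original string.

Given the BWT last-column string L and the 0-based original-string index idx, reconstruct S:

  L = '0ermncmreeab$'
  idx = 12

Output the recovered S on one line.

Answer: remembrance0$

Derivation:
LF mapping: 1 5 11 8 10 4 9 12 6 7 2 3 0
Walk LF starting at row 12, prepending L[row]:
  step 1: row=12, L[12]='$', prepend. Next row=LF[12]=0
  step 2: row=0, L[0]='0', prepend. Next row=LF[0]=1
  step 3: row=1, L[1]='e', prepend. Next row=LF[1]=5
  step 4: row=5, L[5]='c', prepend. Next row=LF[5]=4
  step 5: row=4, L[4]='n', prepend. Next row=LF[4]=10
  step 6: row=10, L[10]='a', prepend. Next row=LF[10]=2
  step 7: row=2, L[2]='r', prepend. Next row=LF[2]=11
  step 8: row=11, L[11]='b', prepend. Next row=LF[11]=3
  step 9: row=3, L[3]='m', prepend. Next row=LF[3]=8
  step 10: row=8, L[8]='e', prepend. Next row=LF[8]=6
  step 11: row=6, L[6]='m', prepend. Next row=LF[6]=9
  step 12: row=9, L[9]='e', prepend. Next row=LF[9]=7
  step 13: row=7, L[7]='r', prepend. Next row=LF[7]=12
Reversed output: remembrance0$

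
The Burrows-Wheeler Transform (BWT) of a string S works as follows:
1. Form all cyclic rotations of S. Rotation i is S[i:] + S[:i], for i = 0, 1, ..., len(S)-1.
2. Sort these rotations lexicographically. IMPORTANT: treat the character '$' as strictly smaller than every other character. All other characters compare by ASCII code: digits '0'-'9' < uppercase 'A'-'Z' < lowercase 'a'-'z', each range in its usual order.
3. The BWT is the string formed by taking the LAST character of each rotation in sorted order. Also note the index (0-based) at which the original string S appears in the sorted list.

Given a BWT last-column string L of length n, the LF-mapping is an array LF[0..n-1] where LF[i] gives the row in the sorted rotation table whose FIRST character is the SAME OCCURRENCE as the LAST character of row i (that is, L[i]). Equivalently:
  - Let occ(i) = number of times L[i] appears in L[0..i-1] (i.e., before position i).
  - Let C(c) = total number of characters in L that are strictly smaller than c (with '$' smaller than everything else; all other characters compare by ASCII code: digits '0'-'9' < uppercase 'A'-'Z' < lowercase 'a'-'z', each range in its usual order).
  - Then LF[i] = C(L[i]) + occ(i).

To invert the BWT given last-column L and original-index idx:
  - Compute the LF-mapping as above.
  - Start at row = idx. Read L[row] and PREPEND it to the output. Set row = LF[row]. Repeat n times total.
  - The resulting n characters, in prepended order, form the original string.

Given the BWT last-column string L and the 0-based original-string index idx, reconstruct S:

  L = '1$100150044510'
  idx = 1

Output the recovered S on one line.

LF mapping: 6 0 7 1 2 8 12 3 4 10 11 13 9 5
Walk LF starting at row 1, prepending L[row]:
  step 1: row=1, L[1]='$', prepend. Next row=LF[1]=0
  step 2: row=0, L[0]='1', prepend. Next row=LF[0]=6
  step 3: row=6, L[6]='5', prepend. Next row=LF[6]=12
  step 4: row=12, L[12]='1', prepend. Next row=LF[12]=9
  step 5: row=9, L[9]='4', prepend. Next row=LF[9]=10
  step 6: row=10, L[10]='4', prepend. Next row=LF[10]=11
  step 7: row=11, L[11]='5', prepend. Next row=LF[11]=13
  step 8: row=13, L[13]='0', prepend. Next row=LF[13]=5
  step 9: row=5, L[5]='1', prepend. Next row=LF[5]=8
  step 10: row=8, L[8]='0', prepend. Next row=LF[8]=4
  step 11: row=4, L[4]='0', prepend. Next row=LF[4]=2
  step 12: row=2, L[2]='1', prepend. Next row=LF[2]=7
  step 13: row=7, L[7]='0', prepend. Next row=LF[7]=3
  step 14: row=3, L[3]='0', prepend. Next row=LF[3]=1
Reversed output: 0010010544151$

Answer: 0010010544151$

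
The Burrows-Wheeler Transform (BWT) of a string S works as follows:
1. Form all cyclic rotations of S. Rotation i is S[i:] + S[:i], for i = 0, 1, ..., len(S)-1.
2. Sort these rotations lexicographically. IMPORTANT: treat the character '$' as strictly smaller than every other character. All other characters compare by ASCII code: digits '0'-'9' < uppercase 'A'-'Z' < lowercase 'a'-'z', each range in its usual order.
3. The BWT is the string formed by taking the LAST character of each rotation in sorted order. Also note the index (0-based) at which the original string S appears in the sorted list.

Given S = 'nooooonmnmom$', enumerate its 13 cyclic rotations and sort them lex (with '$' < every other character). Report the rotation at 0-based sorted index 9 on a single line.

Answer: oonmnmom$nooo

Derivation:
All 13 rotations (rotation i = S[i:]+S[:i]):
  rot[0] = nooooonmnmom$
  rot[1] = ooooonmnmom$n
  rot[2] = oooonmnmom$no
  rot[3] = ooonmnmom$noo
  rot[4] = oonmnmom$nooo
  rot[5] = onmnmom$noooo
  rot[6] = nmnmom$nooooo
  rot[7] = mnmom$nooooon
  rot[8] = nmom$nooooonm
  rot[9] = mom$nooooonmn
  rot[10] = om$nooooonmnm
  rot[11] = m$nooooonmnmo
  rot[12] = $nooooonmnmom
Sorted (with $ < everything):
  sorted[0] = $nooooonmnmom
  sorted[1] = m$nooooonmnmo
  sorted[2] = mnmom$nooooon
  sorted[3] = mom$nooooonmn
  sorted[4] = nmnmom$nooooo
  sorted[5] = nmom$nooooonm
  sorted[6] = nooooonmnmom$
  sorted[7] = om$nooooonmnm
  sorted[8] = onmnmom$noooo
  sorted[9] = oonmnmom$nooo
  sorted[10] = ooonmnmom$noo
  sorted[11] = oooonmnmom$no
  sorted[12] = ooooonmnmom$n
sorted[9] = oonmnmom$nooo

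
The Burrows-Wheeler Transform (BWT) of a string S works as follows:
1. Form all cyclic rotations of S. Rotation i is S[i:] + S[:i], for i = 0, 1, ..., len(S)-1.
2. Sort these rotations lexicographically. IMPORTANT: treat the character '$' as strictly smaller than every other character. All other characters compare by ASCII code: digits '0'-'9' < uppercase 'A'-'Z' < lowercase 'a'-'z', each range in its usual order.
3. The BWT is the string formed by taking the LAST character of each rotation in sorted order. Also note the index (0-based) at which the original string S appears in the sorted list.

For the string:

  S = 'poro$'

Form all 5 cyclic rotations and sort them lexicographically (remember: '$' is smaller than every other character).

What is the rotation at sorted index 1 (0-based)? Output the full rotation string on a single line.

All 5 rotations (rotation i = S[i:]+S[:i]):
  rot[0] = poro$
  rot[1] = oro$p
  rot[2] = ro$po
  rot[3] = o$por
  rot[4] = $poro
Sorted (with $ < everything):
  sorted[0] = $poro
  sorted[1] = o$por
  sorted[2] = oro$p
  sorted[3] = poro$
  sorted[4] = ro$po
sorted[1] = o$por

Answer: o$por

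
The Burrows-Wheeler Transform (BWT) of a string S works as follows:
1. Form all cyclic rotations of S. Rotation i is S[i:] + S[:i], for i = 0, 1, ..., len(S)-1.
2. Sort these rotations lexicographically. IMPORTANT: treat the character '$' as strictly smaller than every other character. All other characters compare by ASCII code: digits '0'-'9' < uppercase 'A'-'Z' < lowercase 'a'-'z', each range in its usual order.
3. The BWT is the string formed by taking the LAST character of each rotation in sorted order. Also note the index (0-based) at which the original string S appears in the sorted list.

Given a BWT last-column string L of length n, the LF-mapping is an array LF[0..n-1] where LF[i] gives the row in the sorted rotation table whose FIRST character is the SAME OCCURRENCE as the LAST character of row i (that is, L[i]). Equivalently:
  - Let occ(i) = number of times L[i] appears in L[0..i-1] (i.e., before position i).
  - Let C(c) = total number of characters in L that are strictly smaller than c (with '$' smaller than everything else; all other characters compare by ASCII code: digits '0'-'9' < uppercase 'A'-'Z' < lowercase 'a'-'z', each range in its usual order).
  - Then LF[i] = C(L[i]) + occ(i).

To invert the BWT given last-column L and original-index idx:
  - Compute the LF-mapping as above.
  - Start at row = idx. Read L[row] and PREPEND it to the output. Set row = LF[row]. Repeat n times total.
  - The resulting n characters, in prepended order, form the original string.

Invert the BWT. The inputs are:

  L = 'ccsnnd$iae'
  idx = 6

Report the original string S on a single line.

Answer: incandesc$

Derivation:
LF mapping: 2 3 9 7 8 4 0 6 1 5
Walk LF starting at row 6, prepending L[row]:
  step 1: row=6, L[6]='$', prepend. Next row=LF[6]=0
  step 2: row=0, L[0]='c', prepend. Next row=LF[0]=2
  step 3: row=2, L[2]='s', prepend. Next row=LF[2]=9
  step 4: row=9, L[9]='e', prepend. Next row=LF[9]=5
  step 5: row=5, L[5]='d', prepend. Next row=LF[5]=4
  step 6: row=4, L[4]='n', prepend. Next row=LF[4]=8
  step 7: row=8, L[8]='a', prepend. Next row=LF[8]=1
  step 8: row=1, L[1]='c', prepend. Next row=LF[1]=3
  step 9: row=3, L[3]='n', prepend. Next row=LF[3]=7
  step 10: row=7, L[7]='i', prepend. Next row=LF[7]=6
Reversed output: incandesc$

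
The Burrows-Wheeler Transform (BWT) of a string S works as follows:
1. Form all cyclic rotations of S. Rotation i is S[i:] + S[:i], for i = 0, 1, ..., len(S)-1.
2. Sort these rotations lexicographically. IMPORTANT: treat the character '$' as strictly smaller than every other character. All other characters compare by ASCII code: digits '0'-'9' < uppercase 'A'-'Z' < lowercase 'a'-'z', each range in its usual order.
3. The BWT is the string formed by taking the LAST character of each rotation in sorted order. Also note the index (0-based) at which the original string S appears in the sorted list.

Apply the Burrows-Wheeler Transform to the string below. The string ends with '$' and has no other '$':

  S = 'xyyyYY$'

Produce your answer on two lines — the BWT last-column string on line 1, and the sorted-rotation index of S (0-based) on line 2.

All 7 rotations (rotation i = S[i:]+S[:i]):
  rot[0] = xyyyYY$
  rot[1] = yyyYY$x
  rot[2] = yyYY$xy
  rot[3] = yYY$xyy
  rot[4] = YY$xyyy
  rot[5] = Y$xyyyY
  rot[6] = $xyyyYY
Sorted (with $ < everything):
  sorted[0] = $xyyyYY  (last char: 'Y')
  sorted[1] = Y$xyyyY  (last char: 'Y')
  sorted[2] = YY$xyyy  (last char: 'y')
  sorted[3] = xyyyYY$  (last char: '$')
  sorted[4] = yYY$xyy  (last char: 'y')
  sorted[5] = yyYY$xy  (last char: 'y')
  sorted[6] = yyyYY$x  (last char: 'x')
Last column: YYy$yyx
Original string S is at sorted index 3

Answer: YYy$yyx
3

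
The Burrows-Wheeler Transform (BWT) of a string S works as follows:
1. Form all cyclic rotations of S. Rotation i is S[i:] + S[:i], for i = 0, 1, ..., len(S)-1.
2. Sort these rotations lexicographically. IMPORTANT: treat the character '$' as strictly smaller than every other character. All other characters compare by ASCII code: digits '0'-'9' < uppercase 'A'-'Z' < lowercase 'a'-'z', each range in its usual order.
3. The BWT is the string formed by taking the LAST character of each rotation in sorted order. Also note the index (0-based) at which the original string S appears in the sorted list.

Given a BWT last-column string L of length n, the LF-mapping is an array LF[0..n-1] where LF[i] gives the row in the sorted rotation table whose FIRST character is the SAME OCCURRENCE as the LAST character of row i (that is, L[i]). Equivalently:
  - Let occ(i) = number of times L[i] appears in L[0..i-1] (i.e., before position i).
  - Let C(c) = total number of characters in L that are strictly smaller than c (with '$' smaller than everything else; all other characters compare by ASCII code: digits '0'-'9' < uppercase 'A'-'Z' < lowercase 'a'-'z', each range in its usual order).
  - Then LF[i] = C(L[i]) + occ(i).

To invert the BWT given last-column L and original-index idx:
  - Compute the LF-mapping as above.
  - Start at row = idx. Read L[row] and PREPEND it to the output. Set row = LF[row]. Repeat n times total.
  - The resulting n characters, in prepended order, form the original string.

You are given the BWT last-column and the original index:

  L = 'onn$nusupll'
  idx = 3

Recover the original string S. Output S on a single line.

Answer: nlunnlupso$

Derivation:
LF mapping: 6 3 4 0 5 9 8 10 7 1 2
Walk LF starting at row 3, prepending L[row]:
  step 1: row=3, L[3]='$', prepend. Next row=LF[3]=0
  step 2: row=0, L[0]='o', prepend. Next row=LF[0]=6
  step 3: row=6, L[6]='s', prepend. Next row=LF[6]=8
  step 4: row=8, L[8]='p', prepend. Next row=LF[8]=7
  step 5: row=7, L[7]='u', prepend. Next row=LF[7]=10
  step 6: row=10, L[10]='l', prepend. Next row=LF[10]=2
  step 7: row=2, L[2]='n', prepend. Next row=LF[2]=4
  step 8: row=4, L[4]='n', prepend. Next row=LF[4]=5
  step 9: row=5, L[5]='u', prepend. Next row=LF[5]=9
  step 10: row=9, L[9]='l', prepend. Next row=LF[9]=1
  step 11: row=1, L[1]='n', prepend. Next row=LF[1]=3
Reversed output: nlunnlupso$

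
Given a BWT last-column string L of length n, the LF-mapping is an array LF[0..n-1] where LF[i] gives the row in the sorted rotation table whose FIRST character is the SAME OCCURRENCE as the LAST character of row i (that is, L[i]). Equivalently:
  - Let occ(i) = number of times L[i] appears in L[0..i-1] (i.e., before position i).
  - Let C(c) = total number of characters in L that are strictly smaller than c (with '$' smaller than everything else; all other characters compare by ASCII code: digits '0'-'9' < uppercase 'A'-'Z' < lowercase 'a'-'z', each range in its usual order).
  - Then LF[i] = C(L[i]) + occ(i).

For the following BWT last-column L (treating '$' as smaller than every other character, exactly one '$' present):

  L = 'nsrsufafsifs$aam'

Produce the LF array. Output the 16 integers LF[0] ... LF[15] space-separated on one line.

Answer: 9 11 10 12 15 4 1 5 13 7 6 14 0 2 3 8

Derivation:
Char counts: '$':1, 'a':3, 'f':3, 'i':1, 'm':1, 'n':1, 'r':1, 's':4, 'u':1
C (first-col start): C('$')=0, C('a')=1, C('f')=4, C('i')=7, C('m')=8, C('n')=9, C('r')=10, C('s')=11, C('u')=15
L[0]='n': occ=0, LF[0]=C('n')+0=9+0=9
L[1]='s': occ=0, LF[1]=C('s')+0=11+0=11
L[2]='r': occ=0, LF[2]=C('r')+0=10+0=10
L[3]='s': occ=1, LF[3]=C('s')+1=11+1=12
L[4]='u': occ=0, LF[4]=C('u')+0=15+0=15
L[5]='f': occ=0, LF[5]=C('f')+0=4+0=4
L[6]='a': occ=0, LF[6]=C('a')+0=1+0=1
L[7]='f': occ=1, LF[7]=C('f')+1=4+1=5
L[8]='s': occ=2, LF[8]=C('s')+2=11+2=13
L[9]='i': occ=0, LF[9]=C('i')+0=7+0=7
L[10]='f': occ=2, LF[10]=C('f')+2=4+2=6
L[11]='s': occ=3, LF[11]=C('s')+3=11+3=14
L[12]='$': occ=0, LF[12]=C('$')+0=0+0=0
L[13]='a': occ=1, LF[13]=C('a')+1=1+1=2
L[14]='a': occ=2, LF[14]=C('a')+2=1+2=3
L[15]='m': occ=0, LF[15]=C('m')+0=8+0=8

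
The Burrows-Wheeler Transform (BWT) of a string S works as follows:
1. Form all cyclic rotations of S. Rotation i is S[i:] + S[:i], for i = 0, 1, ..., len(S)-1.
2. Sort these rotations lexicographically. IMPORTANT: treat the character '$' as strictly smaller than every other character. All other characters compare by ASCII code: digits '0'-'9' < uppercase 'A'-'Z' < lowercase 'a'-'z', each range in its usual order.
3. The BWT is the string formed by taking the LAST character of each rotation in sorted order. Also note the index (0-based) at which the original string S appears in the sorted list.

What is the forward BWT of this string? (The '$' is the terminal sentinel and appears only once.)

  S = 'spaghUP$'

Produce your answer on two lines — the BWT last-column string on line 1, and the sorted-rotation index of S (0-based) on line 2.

Answer: PUhpags$
7

Derivation:
All 8 rotations (rotation i = S[i:]+S[:i]):
  rot[0] = spaghUP$
  rot[1] = paghUP$s
  rot[2] = aghUP$sp
  rot[3] = ghUP$spa
  rot[4] = hUP$spag
  rot[5] = UP$spagh
  rot[6] = P$spaghU
  rot[7] = $spaghUP
Sorted (with $ < everything):
  sorted[0] = $spaghUP  (last char: 'P')
  sorted[1] = P$spaghU  (last char: 'U')
  sorted[2] = UP$spagh  (last char: 'h')
  sorted[3] = aghUP$sp  (last char: 'p')
  sorted[4] = ghUP$spa  (last char: 'a')
  sorted[5] = hUP$spag  (last char: 'g')
  sorted[6] = paghUP$s  (last char: 's')
  sorted[7] = spaghUP$  (last char: '$')
Last column: PUhpags$
Original string S is at sorted index 7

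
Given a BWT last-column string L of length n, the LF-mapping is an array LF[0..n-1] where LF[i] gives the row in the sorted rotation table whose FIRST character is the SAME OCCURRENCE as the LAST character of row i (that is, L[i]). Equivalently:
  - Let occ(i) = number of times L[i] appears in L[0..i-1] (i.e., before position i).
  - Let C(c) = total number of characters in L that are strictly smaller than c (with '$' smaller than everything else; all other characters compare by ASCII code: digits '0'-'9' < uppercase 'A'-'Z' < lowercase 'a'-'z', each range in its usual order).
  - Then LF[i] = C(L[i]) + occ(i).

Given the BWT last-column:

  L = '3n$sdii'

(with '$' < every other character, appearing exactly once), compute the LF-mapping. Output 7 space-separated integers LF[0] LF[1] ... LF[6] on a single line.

Answer: 1 5 0 6 2 3 4

Derivation:
Char counts: '$':1, '3':1, 'd':1, 'i':2, 'n':1, 's':1
C (first-col start): C('$')=0, C('3')=1, C('d')=2, C('i')=3, C('n')=5, C('s')=6
L[0]='3': occ=0, LF[0]=C('3')+0=1+0=1
L[1]='n': occ=0, LF[1]=C('n')+0=5+0=5
L[2]='$': occ=0, LF[2]=C('$')+0=0+0=0
L[3]='s': occ=0, LF[3]=C('s')+0=6+0=6
L[4]='d': occ=0, LF[4]=C('d')+0=2+0=2
L[5]='i': occ=0, LF[5]=C('i')+0=3+0=3
L[6]='i': occ=1, LF[6]=C('i')+1=3+1=4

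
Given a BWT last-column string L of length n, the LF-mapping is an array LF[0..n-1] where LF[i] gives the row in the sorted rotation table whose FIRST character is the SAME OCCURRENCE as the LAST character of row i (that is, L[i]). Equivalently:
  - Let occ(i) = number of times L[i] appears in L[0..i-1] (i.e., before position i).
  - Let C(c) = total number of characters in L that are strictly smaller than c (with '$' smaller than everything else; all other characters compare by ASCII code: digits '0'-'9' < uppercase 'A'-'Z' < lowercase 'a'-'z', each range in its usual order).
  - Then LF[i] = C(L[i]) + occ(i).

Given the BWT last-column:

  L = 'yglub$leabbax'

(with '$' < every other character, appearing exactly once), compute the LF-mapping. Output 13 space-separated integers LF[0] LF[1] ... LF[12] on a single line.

Answer: 12 7 8 10 3 0 9 6 1 4 5 2 11

Derivation:
Char counts: '$':1, 'a':2, 'b':3, 'e':1, 'g':1, 'l':2, 'u':1, 'x':1, 'y':1
C (first-col start): C('$')=0, C('a')=1, C('b')=3, C('e')=6, C('g')=7, C('l')=8, C('u')=10, C('x')=11, C('y')=12
L[0]='y': occ=0, LF[0]=C('y')+0=12+0=12
L[1]='g': occ=0, LF[1]=C('g')+0=7+0=7
L[2]='l': occ=0, LF[2]=C('l')+0=8+0=8
L[3]='u': occ=0, LF[3]=C('u')+0=10+0=10
L[4]='b': occ=0, LF[4]=C('b')+0=3+0=3
L[5]='$': occ=0, LF[5]=C('$')+0=0+0=0
L[6]='l': occ=1, LF[6]=C('l')+1=8+1=9
L[7]='e': occ=0, LF[7]=C('e')+0=6+0=6
L[8]='a': occ=0, LF[8]=C('a')+0=1+0=1
L[9]='b': occ=1, LF[9]=C('b')+1=3+1=4
L[10]='b': occ=2, LF[10]=C('b')+2=3+2=5
L[11]='a': occ=1, LF[11]=C('a')+1=1+1=2
L[12]='x': occ=0, LF[12]=C('x')+0=11+0=11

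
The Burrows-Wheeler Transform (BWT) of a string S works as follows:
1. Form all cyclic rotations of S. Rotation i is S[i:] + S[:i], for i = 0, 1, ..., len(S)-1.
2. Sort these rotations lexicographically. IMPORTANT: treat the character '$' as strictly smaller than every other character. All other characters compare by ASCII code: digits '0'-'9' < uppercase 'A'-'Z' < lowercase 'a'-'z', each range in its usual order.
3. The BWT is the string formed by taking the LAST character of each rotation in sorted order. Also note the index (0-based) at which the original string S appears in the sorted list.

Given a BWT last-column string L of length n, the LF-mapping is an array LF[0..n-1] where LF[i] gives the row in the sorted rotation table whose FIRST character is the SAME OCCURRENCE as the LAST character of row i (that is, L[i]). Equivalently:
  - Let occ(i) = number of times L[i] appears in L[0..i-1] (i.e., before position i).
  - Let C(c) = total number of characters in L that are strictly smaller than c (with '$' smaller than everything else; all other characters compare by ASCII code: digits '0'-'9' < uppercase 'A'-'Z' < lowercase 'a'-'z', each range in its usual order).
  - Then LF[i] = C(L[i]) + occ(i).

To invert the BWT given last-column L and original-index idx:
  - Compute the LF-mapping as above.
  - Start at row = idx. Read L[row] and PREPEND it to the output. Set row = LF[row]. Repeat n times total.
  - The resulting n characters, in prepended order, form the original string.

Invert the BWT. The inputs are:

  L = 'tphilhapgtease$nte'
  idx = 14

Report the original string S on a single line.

Answer: spaghettielephant$

Derivation:
LF mapping: 15 12 7 9 10 8 1 13 6 16 3 2 14 4 0 11 17 5
Walk LF starting at row 14, prepending L[row]:
  step 1: row=14, L[14]='$', prepend. Next row=LF[14]=0
  step 2: row=0, L[0]='t', prepend. Next row=LF[0]=15
  step 3: row=15, L[15]='n', prepend. Next row=LF[15]=11
  step 4: row=11, L[11]='a', prepend. Next row=LF[11]=2
  step 5: row=2, L[2]='h', prepend. Next row=LF[2]=7
  step 6: row=7, L[7]='p', prepend. Next row=LF[7]=13
  step 7: row=13, L[13]='e', prepend. Next row=LF[13]=4
  step 8: row=4, L[4]='l', prepend. Next row=LF[4]=10
  step 9: row=10, L[10]='e', prepend. Next row=LF[10]=3
  step 10: row=3, L[3]='i', prepend. Next row=LF[3]=9
  step 11: row=9, L[9]='t', prepend. Next row=LF[9]=16
  step 12: row=16, L[16]='t', prepend. Next row=LF[16]=17
  step 13: row=17, L[17]='e', prepend. Next row=LF[17]=5
  step 14: row=5, L[5]='h', prepend. Next row=LF[5]=8
  step 15: row=8, L[8]='g', prepend. Next row=LF[8]=6
  step 16: row=6, L[6]='a', prepend. Next row=LF[6]=1
  step 17: row=1, L[1]='p', prepend. Next row=LF[1]=12
  step 18: row=12, L[12]='s', prepend. Next row=LF[12]=14
Reversed output: spaghettielephant$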